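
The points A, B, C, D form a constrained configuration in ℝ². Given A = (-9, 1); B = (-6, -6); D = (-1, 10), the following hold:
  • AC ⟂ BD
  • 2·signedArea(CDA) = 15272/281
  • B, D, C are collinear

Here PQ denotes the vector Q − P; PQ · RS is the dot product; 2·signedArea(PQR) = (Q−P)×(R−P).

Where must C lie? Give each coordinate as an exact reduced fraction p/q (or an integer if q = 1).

1. C_x = -1201/281  [B, D, C are collinear ∩ AC ⟂ BD]
2. C_y = -134/281  [B, D, C are collinear ∩ AC ⟂ BD]
   → C = (-1201/281, -134/281)

C = (-1201/281, -134/281)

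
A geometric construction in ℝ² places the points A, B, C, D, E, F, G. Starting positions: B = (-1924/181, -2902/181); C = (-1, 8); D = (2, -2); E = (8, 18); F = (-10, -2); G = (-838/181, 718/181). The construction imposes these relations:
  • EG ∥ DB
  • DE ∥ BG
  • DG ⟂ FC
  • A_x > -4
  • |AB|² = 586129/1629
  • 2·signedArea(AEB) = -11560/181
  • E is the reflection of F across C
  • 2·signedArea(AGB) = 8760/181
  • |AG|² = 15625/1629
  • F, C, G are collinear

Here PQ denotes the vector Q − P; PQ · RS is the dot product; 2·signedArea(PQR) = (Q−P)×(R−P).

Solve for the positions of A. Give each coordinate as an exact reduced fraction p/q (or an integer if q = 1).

A = (-3, 4/3)

1. A_x = -3  [2·signedArea(AEB) = -11560/181 ∩ 2·signedArea(AGB) = 8760/181]
2. A_y = 4/3  [2·signedArea(AEB) = -11560/181 ∩ 2·signedArea(AGB) = 8760/181]
   → A = (-3, 4/3)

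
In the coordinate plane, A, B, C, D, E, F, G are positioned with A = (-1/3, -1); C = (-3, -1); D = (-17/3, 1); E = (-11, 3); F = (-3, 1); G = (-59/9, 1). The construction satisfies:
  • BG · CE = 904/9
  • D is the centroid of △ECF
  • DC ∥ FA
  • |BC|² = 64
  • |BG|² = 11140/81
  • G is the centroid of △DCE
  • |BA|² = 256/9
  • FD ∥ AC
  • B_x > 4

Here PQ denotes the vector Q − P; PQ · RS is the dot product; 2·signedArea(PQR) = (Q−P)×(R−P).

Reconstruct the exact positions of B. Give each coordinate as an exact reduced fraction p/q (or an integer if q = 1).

1. B_x = 5  [line 8·x + -4·y + -44 = 0 ∩ |BC|² = 64]
2. B_y = -1  [line 8·x + -4·y + -44 = 0 ∩ |BC|² = 64]
   → B = (5, -1)

B = (5, -1)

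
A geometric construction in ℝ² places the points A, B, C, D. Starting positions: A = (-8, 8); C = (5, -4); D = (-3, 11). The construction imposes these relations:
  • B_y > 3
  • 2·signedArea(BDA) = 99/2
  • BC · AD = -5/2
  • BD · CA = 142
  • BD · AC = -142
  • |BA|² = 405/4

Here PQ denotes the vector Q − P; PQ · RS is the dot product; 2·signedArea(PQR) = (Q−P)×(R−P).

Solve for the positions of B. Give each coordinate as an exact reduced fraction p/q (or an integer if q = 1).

B = (1, 7/2)

1. B_x = 1  [BD · CA = 142 ∩ 2·signedArea(BDA) = 99/2]
2. B_y = 7/2  [BD · CA = 142 ∩ 2·signedArea(BDA) = 99/2]
   → B = (1, 7/2)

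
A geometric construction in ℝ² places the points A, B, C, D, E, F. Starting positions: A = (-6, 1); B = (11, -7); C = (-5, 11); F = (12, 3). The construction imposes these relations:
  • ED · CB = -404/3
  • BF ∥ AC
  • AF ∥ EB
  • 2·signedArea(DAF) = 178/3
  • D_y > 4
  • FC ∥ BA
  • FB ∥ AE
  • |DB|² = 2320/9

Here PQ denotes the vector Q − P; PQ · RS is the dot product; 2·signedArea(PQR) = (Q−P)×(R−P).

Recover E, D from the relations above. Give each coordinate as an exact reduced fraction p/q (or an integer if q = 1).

1. E_x = -7  [AF ∥ EB ∩ FB ∥ AE]
2. E_y = -9  [AF ∥ EB ∩ FB ∥ AE]
   → E = (-7, -9)
3. D_x = 1/3  [2·signedArea(DAF) = 178/3 ∩ ED · CB = -404/3]
4. D_y = 5  [2·signedArea(DAF) = 178/3 ∩ ED · CB = -404/3]
   → D = (1/3, 5)

D = (1/3, 5)
E = (-7, -9)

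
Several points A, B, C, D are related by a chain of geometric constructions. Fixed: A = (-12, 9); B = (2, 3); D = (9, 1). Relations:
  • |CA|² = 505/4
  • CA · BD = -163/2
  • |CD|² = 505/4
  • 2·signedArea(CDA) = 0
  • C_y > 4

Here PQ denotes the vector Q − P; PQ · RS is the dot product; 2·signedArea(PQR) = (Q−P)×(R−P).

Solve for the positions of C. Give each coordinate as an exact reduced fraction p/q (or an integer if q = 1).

C = (-3/2, 5)

1. C_x = -3/2  [2·signedArea(CDA) = 0 ∩ CA · BD = -163/2]
2. C_y = 5  [2·signedArea(CDA) = 0 ∩ CA · BD = -163/2]
   → C = (-3/2, 5)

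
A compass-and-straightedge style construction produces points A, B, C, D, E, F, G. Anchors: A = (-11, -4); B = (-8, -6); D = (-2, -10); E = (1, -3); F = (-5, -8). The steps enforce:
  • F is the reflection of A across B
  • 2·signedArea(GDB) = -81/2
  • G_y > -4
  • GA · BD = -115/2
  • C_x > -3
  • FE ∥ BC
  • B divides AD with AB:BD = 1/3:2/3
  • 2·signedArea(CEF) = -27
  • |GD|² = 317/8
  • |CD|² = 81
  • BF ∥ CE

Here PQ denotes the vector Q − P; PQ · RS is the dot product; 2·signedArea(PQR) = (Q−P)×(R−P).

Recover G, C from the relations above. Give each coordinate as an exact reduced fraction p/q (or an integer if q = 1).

1. G_x = -5/4  [GA · BD = -115/2 ∩ 2·signedArea(GDB) = -81/2]
2. G_y = -15/4  [GA · BD = -115/2 ∩ 2·signedArea(GDB) = -81/2]
   → G = (-5/4, -15/4)
3. C_x = -2  [BF ∥ CE ∩ FE ∥ BC]
4. C_y = -1  [BF ∥ CE ∩ FE ∥ BC]
   → C = (-2, -1)

C = (-2, -1)
G = (-5/4, -15/4)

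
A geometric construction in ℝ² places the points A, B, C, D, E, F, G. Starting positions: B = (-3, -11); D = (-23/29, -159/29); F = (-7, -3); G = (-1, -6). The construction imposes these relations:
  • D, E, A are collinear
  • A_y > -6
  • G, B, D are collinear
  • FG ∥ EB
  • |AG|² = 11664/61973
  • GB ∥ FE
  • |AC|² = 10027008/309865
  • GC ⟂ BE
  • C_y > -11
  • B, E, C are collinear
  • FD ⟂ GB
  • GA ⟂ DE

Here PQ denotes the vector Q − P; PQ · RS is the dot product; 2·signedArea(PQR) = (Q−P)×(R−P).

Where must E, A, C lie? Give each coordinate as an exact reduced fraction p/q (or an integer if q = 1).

1. E_x = -9  [FG ∥ EB ∩ GB ∥ FE]
2. E_y = -8  [FG ∥ EB ∩ GB ∥ FE]
   → E = (-9, -8)
3. A_x = -69857/61973  [D, E, A are collinear ∩ GA ⟂ DE]
4. A_y = -346134/61973  [D, E, A are collinear ∩ GA ⟂ DE]
   → A = (-69857/61973, -346134/61973)
5. C_x = -17/5  [B, E, C are collinear ∩ GC ⟂ BE]
6. C_y = -54/5  [B, E, C are collinear ∩ GC ⟂ BE]
   → C = (-17/5, -54/5)

A = (-69857/61973, -346134/61973)
C = (-17/5, -54/5)
E = (-9, -8)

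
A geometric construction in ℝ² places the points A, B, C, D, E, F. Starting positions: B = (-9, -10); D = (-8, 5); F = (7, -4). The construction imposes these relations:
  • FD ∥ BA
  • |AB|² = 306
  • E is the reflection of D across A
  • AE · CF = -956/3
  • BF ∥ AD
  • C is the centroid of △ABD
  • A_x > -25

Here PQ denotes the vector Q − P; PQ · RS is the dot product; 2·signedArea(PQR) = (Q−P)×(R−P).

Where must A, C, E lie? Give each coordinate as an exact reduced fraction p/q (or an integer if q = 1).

1. A_x = -24  [BF ∥ AD ∩ FD ∥ BA]
2. A_y = -1  [BF ∥ AD ∩ FD ∥ BA]
   → A = (-24, -1)
3. C_x = -41/3  [C is the centroid of △ABD]
4. C_y = -2  [C is the centroid of △ABD]
   → C = (-41/3, -2)
5. E_x = -40  [E is the reflection of D across A]
6. E_y = -7  [E is the reflection of D across A]
   → E = (-40, -7)

A = (-24, -1)
C = (-41/3, -2)
E = (-40, -7)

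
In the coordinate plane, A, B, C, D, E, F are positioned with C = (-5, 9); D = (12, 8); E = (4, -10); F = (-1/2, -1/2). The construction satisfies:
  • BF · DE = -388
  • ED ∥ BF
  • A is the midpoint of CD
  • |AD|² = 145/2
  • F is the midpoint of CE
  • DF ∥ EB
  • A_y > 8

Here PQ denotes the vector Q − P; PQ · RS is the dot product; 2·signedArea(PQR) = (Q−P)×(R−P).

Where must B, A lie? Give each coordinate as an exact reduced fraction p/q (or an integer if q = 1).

1. B_x = -17/2  [ED ∥ BF ∩ DF ∥ EB]
2. B_y = -37/2  [ED ∥ BF ∩ DF ∥ EB]
   → B = (-17/2, -37/2)
3. A_x = 7/2  [A is the midpoint of CD]
4. A_y = 17/2  [A is the midpoint of CD]
   → A = (7/2, 17/2)

A = (7/2, 17/2)
B = (-17/2, -37/2)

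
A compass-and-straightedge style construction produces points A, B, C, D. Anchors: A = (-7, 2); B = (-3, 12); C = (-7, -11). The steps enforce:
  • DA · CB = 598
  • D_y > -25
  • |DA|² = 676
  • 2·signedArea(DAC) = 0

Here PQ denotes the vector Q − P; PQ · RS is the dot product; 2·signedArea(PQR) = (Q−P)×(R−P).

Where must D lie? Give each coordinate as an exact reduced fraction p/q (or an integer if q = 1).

1. D_x = -7  [2·signedArea(DAC) = 0 ∩ DA · CB = 598]
2. D_y = -24  [2·signedArea(DAC) = 0 ∩ DA · CB = 598]
   → D = (-7, -24)

D = (-7, -24)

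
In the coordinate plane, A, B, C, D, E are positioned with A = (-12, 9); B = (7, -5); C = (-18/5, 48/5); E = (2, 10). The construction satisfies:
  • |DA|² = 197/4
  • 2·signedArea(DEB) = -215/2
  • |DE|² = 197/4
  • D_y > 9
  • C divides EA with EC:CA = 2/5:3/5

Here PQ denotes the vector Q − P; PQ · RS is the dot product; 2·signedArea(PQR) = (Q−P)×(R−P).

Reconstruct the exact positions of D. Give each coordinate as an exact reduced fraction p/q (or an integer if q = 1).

D = (-5, 19/2)

1. D_x = -5  [line 15·x + 5·y + 55/2 = 0 ∩ |DE|² = 197/4]
2. D_y = 19/2  [line 15·x + 5·y + 55/2 = 0 ∩ |DE|² = 197/4]
   → D = (-5, 19/2)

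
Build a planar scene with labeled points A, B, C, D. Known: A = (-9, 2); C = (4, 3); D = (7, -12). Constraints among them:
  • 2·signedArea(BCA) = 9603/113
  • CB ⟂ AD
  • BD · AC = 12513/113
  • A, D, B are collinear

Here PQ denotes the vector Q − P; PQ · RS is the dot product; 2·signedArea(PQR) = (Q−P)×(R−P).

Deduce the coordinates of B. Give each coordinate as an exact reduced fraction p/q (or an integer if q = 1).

B = (-241/113, -453/113)

1. B_x = -241/113  [A, D, B are collinear ∩ CB ⟂ AD]
2. B_y = -453/113  [A, D, B are collinear ∩ CB ⟂ AD]
   → B = (-241/113, -453/113)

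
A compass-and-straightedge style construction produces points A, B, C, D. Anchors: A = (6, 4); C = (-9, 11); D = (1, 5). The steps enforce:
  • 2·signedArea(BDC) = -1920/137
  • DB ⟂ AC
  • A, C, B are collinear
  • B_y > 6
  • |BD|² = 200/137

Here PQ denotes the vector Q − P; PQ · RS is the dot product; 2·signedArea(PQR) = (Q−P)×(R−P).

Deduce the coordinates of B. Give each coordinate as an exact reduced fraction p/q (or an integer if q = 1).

1. B_x = 207/137  [A, C, B are collinear ∩ DB ⟂ AC]
2. B_y = 835/137  [A, C, B are collinear ∩ DB ⟂ AC]
   → B = (207/137, 835/137)

B = (207/137, 835/137)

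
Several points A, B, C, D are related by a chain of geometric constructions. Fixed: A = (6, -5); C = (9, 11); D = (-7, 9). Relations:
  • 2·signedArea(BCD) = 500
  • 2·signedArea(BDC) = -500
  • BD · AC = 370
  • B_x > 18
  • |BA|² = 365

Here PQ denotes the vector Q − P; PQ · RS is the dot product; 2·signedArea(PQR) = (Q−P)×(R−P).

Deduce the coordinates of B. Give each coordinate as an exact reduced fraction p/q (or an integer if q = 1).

1. B_x = 19  [BD · AC = 370 ∩ 2·signedArea(BDC) = -500]
2. B_y = -19  [BD · AC = 370 ∩ 2·signedArea(BDC) = -500]
   → B = (19, -19)

B = (19, -19)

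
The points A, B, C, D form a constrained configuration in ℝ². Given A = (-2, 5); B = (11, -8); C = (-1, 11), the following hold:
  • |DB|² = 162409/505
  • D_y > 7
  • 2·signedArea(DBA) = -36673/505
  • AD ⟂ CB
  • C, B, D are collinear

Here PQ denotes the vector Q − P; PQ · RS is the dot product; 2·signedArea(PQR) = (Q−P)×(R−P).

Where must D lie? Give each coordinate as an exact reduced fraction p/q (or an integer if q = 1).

1. D_x = 719/505  [C, B, D are collinear ∩ AD ⟂ CB]
2. D_y = 3617/505  [C, B, D are collinear ∩ AD ⟂ CB]
   → D = (719/505, 3617/505)

D = (719/505, 3617/505)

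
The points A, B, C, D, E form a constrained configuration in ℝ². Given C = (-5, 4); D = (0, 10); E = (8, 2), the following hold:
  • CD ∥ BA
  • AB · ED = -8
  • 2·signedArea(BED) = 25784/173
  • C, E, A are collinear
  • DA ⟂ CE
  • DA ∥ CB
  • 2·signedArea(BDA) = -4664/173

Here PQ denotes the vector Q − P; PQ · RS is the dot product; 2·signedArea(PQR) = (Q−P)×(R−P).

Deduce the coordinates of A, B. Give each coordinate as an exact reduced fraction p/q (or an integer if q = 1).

1. A_x = -176/173  [C, E, A are collinear ∩ DA ⟂ CE]
2. A_y = 586/173  [C, E, A are collinear ∩ DA ⟂ CE]
   → A = (-176/173, 586/173)
3. B_x = -1041/173  [CD ∥ BA ∩ DA ∥ CB]
4. B_y = -452/173  [CD ∥ BA ∩ DA ∥ CB]
   → B = (-1041/173, -452/173)

A = (-176/173, 586/173)
B = (-1041/173, -452/173)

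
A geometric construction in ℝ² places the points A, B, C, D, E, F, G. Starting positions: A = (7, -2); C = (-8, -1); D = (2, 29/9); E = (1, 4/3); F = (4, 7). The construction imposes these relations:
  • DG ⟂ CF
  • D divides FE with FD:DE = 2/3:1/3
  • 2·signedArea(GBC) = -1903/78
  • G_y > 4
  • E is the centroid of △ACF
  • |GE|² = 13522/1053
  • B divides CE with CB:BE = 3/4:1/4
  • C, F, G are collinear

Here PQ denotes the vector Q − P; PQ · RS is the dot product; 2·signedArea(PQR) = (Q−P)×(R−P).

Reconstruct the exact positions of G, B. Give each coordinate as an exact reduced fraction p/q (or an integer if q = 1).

B = (-5/4, 3/4)
G = (34/39, 575/117)

1. G_x = 34/39  [C, F, G are collinear ∩ DG ⟂ CF]
2. G_y = 575/117  [C, F, G are collinear ∩ DG ⟂ CF]
   → G = (34/39, 575/117)
3. B_x = -5/4  [B divides CE with CB:BE = 3/4:1/4]
4. B_y = 3/4  [B divides CE with CB:BE = 3/4:1/4]
   → B = (-5/4, 3/4)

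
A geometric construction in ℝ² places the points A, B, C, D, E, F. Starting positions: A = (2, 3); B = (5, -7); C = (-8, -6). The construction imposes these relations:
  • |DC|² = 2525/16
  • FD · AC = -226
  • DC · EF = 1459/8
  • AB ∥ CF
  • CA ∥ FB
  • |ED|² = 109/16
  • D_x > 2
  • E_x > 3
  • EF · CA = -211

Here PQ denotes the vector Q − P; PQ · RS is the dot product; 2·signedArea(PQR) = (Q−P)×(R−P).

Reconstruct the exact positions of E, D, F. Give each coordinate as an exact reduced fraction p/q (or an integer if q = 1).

D = (11/4, 1/2)
E = (7/2, -2)
F = (-5, -16)

1. F_x = -5  [CA ∥ FB ∩ AB ∥ CF]
2. F_y = -16  [CA ∥ FB ∩ AB ∥ CF]
   → F = (-5, -16)
3. D_x = 11/4  [line -10·x + -9·y + 32 = 0 ∩ |DC|² = 2525/16]
4. D_y = 1/2  [line -10·x + -9·y + 32 = 0 ∩ |DC|² = 2525/16]
   → D = (11/4, 1/2)
5. E_x = 7/2  [EF · CA = -211 ∩ DC · EF = 1459/8]
6. E_y = -2  [EF · CA = -211 ∩ DC · EF = 1459/8]
   → E = (7/2, -2)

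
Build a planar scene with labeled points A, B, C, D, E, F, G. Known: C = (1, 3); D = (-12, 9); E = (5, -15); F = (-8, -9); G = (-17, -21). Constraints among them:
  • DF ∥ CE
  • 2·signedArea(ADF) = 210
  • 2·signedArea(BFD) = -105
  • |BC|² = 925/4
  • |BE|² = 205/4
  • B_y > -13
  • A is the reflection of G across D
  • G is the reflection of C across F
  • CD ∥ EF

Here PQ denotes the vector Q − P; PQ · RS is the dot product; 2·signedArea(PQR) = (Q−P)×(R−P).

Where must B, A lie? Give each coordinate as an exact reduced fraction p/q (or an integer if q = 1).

1. B_x = -3/2  [line -18·x + -4·y + -75 = 0 ∩ |BE|² = 205/4]
2. B_y = -12  [line -18·x + -4·y + -75 = 0 ∩ |BE|² = 205/4]
   → B = (-3/2, -12)
3. A_x = -7  [A is the reflection of G across D]
4. A_y = 39  [A is the reflection of G across D]
   → A = (-7, 39)

A = (-7, 39)
B = (-3/2, -12)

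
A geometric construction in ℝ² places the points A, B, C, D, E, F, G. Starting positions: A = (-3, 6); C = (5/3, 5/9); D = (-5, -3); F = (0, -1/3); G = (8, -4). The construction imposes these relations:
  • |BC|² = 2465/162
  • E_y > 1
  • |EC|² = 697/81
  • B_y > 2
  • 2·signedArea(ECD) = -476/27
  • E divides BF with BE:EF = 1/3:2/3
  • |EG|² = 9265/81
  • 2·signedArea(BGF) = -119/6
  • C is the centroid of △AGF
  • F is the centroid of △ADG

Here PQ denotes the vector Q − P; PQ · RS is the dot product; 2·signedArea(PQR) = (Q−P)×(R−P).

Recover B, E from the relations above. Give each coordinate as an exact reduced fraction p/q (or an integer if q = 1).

1. B_x = -3/2  [line -11/3·x + -8·y + 103/6 = 0 ∩ |BC|² = 2465/162]
2. B_y = 17/6  [line -11/3·x + -8·y + 103/6 = 0 ∩ |BC|² = 2465/162]
   → B = (-3/2, 17/6)
3. E_x = -1  [E divides BF with BE:EF = 1/3:2/3]
4. E_y = 16/9  [E divides BF with BE:EF = 1/3:2/3]
   → E = (-1, 16/9)

B = (-3/2, 17/6)
E = (-1, 16/9)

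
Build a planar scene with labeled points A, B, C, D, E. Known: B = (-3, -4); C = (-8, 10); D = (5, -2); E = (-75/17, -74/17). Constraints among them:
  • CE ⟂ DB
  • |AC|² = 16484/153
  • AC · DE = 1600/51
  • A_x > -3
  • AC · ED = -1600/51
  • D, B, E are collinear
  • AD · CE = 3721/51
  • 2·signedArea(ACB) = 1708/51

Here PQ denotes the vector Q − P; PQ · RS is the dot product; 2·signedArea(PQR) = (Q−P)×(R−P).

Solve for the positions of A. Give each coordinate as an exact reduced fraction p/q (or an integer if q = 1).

A = (-42/17, 62/51)

1. A_x = -42/17  [2·signedArea(ACB) = 1708/51 ∩ AC · DE = 1600/51]
2. A_y = 62/51  [2·signedArea(ACB) = 1708/51 ∩ AC · DE = 1600/51]
   → A = (-42/17, 62/51)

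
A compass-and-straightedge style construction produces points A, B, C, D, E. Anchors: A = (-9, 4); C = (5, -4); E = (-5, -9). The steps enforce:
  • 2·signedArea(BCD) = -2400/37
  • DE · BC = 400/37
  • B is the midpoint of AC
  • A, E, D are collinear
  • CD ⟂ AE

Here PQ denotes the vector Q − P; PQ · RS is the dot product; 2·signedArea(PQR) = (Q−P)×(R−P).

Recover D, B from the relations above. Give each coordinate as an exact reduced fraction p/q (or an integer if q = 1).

1. D_x = -205/37  [A, E, D are collinear ∩ CD ⟂ AE]
2. D_y = -268/37  [A, E, D are collinear ∩ CD ⟂ AE]
   → D = (-205/37, -268/37)
3. B_x = -2  [B is the midpoint of AC]
4. B_y = 0  [B is the midpoint of AC]
   → B = (-2, 0)

B = (-2, 0)
D = (-205/37, -268/37)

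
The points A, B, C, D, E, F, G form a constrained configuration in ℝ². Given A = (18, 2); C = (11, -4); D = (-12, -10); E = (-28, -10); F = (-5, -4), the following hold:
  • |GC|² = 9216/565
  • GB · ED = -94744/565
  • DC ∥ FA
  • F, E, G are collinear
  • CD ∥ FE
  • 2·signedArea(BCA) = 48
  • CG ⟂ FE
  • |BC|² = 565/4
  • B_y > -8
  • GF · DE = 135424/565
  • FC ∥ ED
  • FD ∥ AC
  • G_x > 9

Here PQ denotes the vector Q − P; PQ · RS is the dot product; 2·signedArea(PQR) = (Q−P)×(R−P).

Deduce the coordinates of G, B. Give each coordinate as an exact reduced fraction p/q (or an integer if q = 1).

B = (-1/2, -7)
G = (5639/565, -52/565)

1. G_x = 5639/565  [F, E, G are collinear ∩ CG ⟂ FE]
2. G_y = -52/565  [F, E, G are collinear ∩ CG ⟂ FE]
   → G = (5639/565, -52/565)
3. B_x = -1/2  [2·signedArea(BCA) = 48 ∩ GB · ED = -94744/565]
4. B_y = -7  [2·signedArea(BCA) = 48 ∩ GB · ED = -94744/565]
   → B = (-1/2, -7)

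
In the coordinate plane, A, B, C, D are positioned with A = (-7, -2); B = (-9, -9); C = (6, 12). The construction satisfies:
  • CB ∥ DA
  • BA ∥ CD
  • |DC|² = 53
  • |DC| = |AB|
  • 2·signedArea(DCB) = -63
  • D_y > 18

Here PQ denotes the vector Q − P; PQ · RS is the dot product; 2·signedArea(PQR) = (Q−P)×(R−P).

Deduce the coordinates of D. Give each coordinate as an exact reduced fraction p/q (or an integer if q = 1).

1. D_x = 8  [CB ∥ DA ∩ BA ∥ CD]
2. D_y = 19  [CB ∥ DA ∩ BA ∥ CD]
   → D = (8, 19)

D = (8, 19)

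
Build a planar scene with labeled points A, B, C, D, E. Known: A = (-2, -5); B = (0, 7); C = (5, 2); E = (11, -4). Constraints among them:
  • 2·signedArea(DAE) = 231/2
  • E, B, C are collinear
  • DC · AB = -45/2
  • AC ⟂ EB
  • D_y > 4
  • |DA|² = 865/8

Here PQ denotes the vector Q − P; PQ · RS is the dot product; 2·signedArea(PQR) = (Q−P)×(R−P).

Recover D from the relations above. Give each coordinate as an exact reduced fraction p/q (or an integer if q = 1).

1. D_x = 11/4  [2·signedArea(DAE) = 231/2 ∩ DC · AB = -45/2]
2. D_y = 17/4  [2·signedArea(DAE) = 231/2 ∩ DC · AB = -45/2]
   → D = (11/4, 17/4)

D = (11/4, 17/4)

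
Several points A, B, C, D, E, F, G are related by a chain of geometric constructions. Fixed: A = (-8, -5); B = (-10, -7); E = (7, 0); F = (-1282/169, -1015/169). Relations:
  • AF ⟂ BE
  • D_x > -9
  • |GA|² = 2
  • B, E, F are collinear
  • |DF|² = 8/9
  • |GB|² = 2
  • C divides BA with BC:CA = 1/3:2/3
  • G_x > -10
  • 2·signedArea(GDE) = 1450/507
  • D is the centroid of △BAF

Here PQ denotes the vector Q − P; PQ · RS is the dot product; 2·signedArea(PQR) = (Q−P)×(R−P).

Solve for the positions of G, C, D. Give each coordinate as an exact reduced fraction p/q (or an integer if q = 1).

C = (-28/3, -19/3)
D = (-4324/507, -3043/507)
G = (-9, -6)

1. C_x = -28/3  [C divides BA with BC:CA = 1/3:2/3]
2. C_y = -19/3  [C divides BA with BC:CA = 1/3:2/3]
   → C = (-28/3, -19/3)
3. D_x = -4324/507  [D is the centroid of △BAF]
4. D_y = -3043/507  [D is the centroid of △BAF]
   → D = (-4324/507, -3043/507)
5. G_x = -9  [line -3043/507·x + 7873/507·y + 509/13 = 0 ∩ |GB|² = 2]
6. G_y = -6  [line -3043/507·x + 7873/507·y + 509/13 = 0 ∩ |GB|² = 2]
   → G = (-9, -6)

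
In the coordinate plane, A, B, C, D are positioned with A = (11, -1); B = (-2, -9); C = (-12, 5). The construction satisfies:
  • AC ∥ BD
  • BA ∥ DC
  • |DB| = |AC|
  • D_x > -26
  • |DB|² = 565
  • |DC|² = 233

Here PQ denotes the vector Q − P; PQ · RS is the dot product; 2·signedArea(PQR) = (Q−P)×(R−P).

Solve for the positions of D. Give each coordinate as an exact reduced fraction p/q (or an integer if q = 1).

1. D_x = -25  [BA ∥ DC ∩ AC ∥ BD]
2. D_y = -3  [BA ∥ DC ∩ AC ∥ BD]
   → D = (-25, -3)

D = (-25, -3)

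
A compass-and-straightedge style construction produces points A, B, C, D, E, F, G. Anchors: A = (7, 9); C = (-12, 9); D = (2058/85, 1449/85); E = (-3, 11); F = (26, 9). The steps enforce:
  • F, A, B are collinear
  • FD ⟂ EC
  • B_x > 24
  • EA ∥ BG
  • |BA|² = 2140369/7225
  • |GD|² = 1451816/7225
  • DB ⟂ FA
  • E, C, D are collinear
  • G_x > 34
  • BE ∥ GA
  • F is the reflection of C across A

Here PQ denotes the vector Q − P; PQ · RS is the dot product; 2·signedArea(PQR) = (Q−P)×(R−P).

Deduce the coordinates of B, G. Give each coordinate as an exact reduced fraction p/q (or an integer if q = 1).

1. B_x = 2058/85  [F, A, B are collinear ∩ DB ⟂ FA]
2. B_y = 9  [F, A, B are collinear ∩ DB ⟂ FA]
   → B = (2058/85, 9)
3. G_x = 2908/85  [BE ∥ GA ∩ EA ∥ BG]
4. G_y = 7  [BE ∥ GA ∩ EA ∥ BG]
   → G = (2908/85, 7)

B = (2058/85, 9)
G = (2908/85, 7)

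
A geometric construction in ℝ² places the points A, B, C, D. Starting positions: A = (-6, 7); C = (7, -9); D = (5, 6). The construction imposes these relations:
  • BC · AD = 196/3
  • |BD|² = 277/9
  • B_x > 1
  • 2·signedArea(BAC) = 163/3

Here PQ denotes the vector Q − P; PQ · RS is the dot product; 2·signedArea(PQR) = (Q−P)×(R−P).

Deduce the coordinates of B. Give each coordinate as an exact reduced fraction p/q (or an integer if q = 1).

1. B_x = 2  [2·signedArea(BAC) = 163/3 ∩ BC · AD = 196/3]
2. B_y = 4/3  [2·signedArea(BAC) = 163/3 ∩ BC · AD = 196/3]
   → B = (2, 4/3)

B = (2, 4/3)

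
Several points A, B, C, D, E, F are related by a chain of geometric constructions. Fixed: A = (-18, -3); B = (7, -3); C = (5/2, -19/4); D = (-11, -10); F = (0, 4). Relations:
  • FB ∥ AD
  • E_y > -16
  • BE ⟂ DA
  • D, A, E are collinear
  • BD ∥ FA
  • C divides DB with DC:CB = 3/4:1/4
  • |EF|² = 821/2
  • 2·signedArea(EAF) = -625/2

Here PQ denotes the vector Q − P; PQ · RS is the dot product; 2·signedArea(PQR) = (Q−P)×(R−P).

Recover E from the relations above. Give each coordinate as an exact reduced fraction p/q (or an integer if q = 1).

1. E_x = -11/2  [D, A, E are collinear ∩ BE ⟂ DA]
2. E_y = -31/2  [D, A, E are collinear ∩ BE ⟂ DA]
   → E = (-11/2, -31/2)

E = (-11/2, -31/2)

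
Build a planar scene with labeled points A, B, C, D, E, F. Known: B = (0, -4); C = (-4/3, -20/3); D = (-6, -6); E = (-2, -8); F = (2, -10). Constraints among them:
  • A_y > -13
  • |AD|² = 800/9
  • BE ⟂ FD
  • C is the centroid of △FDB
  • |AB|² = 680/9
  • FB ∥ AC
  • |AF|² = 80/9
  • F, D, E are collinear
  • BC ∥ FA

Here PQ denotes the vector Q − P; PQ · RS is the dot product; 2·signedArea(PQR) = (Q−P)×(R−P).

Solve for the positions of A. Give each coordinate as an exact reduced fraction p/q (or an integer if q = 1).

1. A_x = 2/3  [FB ∥ AC ∩ BC ∥ FA]
2. A_y = -38/3  [FB ∥ AC ∩ BC ∥ FA]
   → A = (2/3, -38/3)

A = (2/3, -38/3)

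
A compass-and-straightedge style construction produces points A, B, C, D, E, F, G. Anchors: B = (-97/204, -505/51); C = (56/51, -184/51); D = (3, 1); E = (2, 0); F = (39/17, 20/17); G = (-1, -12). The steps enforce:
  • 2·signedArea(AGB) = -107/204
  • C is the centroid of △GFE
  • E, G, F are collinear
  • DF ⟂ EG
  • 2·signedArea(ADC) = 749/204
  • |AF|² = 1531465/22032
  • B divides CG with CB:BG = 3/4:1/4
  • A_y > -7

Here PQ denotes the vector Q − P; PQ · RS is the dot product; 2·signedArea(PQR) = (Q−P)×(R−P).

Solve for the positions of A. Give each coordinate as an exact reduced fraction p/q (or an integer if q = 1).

1. A_x = 311/612  [2·signedArea(AGB) = -107/204 ∩ 2·signedArea(ADC) = 749/204]
2. A_y = -1066/153  [2·signedArea(AGB) = -107/204 ∩ 2·signedArea(ADC) = 749/204]
   → A = (311/612, -1066/153)

A = (311/612, -1066/153)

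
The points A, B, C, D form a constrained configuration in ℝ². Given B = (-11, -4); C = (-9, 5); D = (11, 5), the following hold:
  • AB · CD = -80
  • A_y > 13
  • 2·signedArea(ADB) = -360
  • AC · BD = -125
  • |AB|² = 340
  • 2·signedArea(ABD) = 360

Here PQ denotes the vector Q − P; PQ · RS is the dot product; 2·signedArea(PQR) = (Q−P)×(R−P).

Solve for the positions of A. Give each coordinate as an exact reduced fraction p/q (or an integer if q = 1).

1. A_x = -7  [2·signedArea(ADB) = -360 ∩ AB · CD = -80]
2. A_y = 14  [2·signedArea(ADB) = -360 ∩ AB · CD = -80]
   → A = (-7, 14)

A = (-7, 14)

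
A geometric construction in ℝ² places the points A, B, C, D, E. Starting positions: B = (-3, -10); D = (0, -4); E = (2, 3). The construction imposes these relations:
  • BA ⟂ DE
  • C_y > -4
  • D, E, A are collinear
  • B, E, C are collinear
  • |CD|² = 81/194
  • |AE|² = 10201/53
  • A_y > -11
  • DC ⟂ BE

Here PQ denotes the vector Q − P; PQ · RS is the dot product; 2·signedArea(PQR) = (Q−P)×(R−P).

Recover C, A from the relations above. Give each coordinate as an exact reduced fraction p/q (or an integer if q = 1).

A = (-96/53, -548/53)
C = (-117/194, -731/194)

1. C_x = -117/194  [B, E, C are collinear ∩ DC ⟂ BE]
2. C_y = -731/194  [B, E, C are collinear ∩ DC ⟂ BE]
   → C = (-117/194, -731/194)
3. A_x = -96/53  [D, E, A are collinear ∩ BA ⟂ DE]
4. A_y = -548/53  [D, E, A are collinear ∩ BA ⟂ DE]
   → A = (-96/53, -548/53)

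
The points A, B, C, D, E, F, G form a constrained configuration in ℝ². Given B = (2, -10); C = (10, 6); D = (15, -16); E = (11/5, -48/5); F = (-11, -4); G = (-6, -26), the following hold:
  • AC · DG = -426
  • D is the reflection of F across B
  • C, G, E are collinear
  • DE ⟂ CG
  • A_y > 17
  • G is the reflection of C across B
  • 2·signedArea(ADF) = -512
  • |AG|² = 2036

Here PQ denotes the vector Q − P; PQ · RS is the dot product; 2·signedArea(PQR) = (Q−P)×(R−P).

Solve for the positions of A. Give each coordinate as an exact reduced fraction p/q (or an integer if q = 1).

1. A_x = -16  [AC · DG = -426 ∩ 2·signedArea(ADF) = -512]
2. A_y = 18  [AC · DG = -426 ∩ 2·signedArea(ADF) = -512]
   → A = (-16, 18)

A = (-16, 18)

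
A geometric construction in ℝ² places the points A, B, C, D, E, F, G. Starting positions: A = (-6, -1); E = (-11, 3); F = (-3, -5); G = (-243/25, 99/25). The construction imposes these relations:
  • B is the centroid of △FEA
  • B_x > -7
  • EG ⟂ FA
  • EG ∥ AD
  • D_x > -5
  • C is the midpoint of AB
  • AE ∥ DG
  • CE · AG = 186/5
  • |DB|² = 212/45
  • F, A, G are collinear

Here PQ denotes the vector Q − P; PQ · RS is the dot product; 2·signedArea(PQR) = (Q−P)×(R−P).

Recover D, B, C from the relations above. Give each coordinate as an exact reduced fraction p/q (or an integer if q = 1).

1. D_x = -118/25  [AE ∥ DG ∩ EG ∥ AD]
2. D_y = -1/25  [AE ∥ DG ∩ EG ∥ AD]
   → D = (-118/25, -1/25)
3. B_x = -20/3  [B is the centroid of △FEA]
4. B_y = -1  [B is the centroid of △FEA]
   → B = (-20/3, -1)
5. C_x = -19/3  [C is the midpoint of AB]
6. C_y = -1  [C is the midpoint of AB]
   → C = (-19/3, -1)

B = (-20/3, -1)
C = (-19/3, -1)
D = (-118/25, -1/25)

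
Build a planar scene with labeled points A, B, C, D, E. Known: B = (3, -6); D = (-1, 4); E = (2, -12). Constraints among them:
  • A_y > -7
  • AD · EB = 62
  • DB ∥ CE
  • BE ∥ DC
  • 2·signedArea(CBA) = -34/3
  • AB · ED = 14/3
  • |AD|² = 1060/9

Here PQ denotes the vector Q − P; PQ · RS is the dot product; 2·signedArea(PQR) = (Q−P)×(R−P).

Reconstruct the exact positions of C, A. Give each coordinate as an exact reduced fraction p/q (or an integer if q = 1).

A = (1, -20/3)
C = (-2, -2)

1. C_x = -2  [DB ∥ CE ∩ BE ∥ DC]
2. C_y = -2  [DB ∥ CE ∩ BE ∥ DC]
   → C = (-2, -2)
3. A_x = 1  [AB · ED = 14/3 ∩ AD · EB = 62]
4. A_y = -20/3  [AB · ED = 14/3 ∩ AD · EB = 62]
   → A = (1, -20/3)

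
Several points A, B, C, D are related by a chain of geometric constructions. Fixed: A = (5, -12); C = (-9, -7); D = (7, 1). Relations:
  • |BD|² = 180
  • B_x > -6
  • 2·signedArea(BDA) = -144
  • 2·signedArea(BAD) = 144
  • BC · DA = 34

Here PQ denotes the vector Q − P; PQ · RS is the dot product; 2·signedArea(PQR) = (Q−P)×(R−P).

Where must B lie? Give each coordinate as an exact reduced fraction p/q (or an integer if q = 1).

B = (-5, -5)

1. B_x = -5  [2·signedArea(BDA) = -144 ∩ BC · DA = 34]
2. B_y = -5  [2·signedArea(BDA) = -144 ∩ BC · DA = 34]
   → B = (-5, -5)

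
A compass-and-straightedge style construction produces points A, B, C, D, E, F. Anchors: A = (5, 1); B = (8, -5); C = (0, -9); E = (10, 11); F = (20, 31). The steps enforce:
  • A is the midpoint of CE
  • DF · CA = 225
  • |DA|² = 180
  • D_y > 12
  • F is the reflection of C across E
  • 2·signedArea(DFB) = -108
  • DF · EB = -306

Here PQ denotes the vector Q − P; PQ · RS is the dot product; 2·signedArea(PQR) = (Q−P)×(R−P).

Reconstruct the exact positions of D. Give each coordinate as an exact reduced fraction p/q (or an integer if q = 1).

1. D_x = 11  [DF · EB = -306 ∩ 2·signedArea(DFB) = -108]
2. D_y = 13  [DF · EB = -306 ∩ 2·signedArea(DFB) = -108]
   → D = (11, 13)

D = (11, 13)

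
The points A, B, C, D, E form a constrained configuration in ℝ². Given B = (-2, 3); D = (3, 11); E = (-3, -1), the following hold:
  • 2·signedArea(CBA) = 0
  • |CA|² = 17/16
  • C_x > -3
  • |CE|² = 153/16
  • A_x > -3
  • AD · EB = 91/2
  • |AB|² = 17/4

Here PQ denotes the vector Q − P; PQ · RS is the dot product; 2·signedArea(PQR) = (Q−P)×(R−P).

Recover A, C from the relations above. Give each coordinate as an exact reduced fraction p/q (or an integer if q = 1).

1. A_x = -5/2  [line -1·x + -4·y + 3/2 = 0 ∩ |AB|² = 17/4]
2. A_y = 1  [line -1·x + -4·y + 3/2 = 0 ∩ |AB|² = 17/4]
   → A = (-5/2, 1)
3. C_x = -9/4  [line 2·x + -1/2·y + 11/2 = 0 ∩ |CE|² = 153/16]
4. C_y = 2  [line 2·x + -1/2·y + 11/2 = 0 ∩ |CE|² = 153/16]
   → C = (-9/4, 2)

A = (-5/2, 1)
C = (-9/4, 2)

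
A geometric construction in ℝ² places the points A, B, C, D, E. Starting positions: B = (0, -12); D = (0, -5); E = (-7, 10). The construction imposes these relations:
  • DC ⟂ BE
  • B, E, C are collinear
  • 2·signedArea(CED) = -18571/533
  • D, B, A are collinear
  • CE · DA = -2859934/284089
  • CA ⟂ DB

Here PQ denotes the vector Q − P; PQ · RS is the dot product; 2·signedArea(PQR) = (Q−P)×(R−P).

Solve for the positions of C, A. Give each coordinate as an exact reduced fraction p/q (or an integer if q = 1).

A = (0, -3008/533)
C = (-1078/533, -3008/533)

1. C_x = -1078/533  [B, E, C are collinear ∩ DC ⟂ BE]
2. C_y = -3008/533  [B, E, C are collinear ∩ DC ⟂ BE]
   → C = (-1078/533, -3008/533)
3. A_x = 0  [D, B, A are collinear ∩ CA ⟂ DB]
4. A_y = -3008/533  [D, B, A are collinear ∩ CA ⟂ DB]
   → A = (0, -3008/533)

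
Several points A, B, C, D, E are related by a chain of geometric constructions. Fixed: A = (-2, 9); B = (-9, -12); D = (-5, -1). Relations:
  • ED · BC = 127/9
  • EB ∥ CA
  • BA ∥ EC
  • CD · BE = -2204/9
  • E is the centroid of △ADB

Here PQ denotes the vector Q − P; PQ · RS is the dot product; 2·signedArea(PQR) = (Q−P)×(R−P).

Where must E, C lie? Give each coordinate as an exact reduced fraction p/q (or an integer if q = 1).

1. E_x = -16/3  [E is the centroid of △ADB]
2. E_y = -4/3  [E is the centroid of △ADB]
   → E = (-16/3, -4/3)
3. C_x = 5/3  [EB ∥ CA ∩ BA ∥ EC]
4. C_y = 59/3  [EB ∥ CA ∩ BA ∥ EC]
   → C = (5/3, 59/3)

C = (5/3, 59/3)
E = (-16/3, -4/3)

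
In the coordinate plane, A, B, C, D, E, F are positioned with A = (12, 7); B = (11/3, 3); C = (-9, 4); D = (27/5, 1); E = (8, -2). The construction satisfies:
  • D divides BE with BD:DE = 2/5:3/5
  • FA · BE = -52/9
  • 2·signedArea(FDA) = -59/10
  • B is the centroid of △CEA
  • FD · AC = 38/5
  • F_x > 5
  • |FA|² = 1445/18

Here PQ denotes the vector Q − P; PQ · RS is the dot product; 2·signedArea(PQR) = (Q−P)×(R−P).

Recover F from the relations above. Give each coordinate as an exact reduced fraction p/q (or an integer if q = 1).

1. F_x = 35/6  [FA · BE = -52/9 ∩ 2·signedArea(FDA) = -59/10]
2. F_y = 1/2  [FA · BE = -52/9 ∩ 2·signedArea(FDA) = -59/10]
   → F = (35/6, 1/2)

F = (35/6, 1/2)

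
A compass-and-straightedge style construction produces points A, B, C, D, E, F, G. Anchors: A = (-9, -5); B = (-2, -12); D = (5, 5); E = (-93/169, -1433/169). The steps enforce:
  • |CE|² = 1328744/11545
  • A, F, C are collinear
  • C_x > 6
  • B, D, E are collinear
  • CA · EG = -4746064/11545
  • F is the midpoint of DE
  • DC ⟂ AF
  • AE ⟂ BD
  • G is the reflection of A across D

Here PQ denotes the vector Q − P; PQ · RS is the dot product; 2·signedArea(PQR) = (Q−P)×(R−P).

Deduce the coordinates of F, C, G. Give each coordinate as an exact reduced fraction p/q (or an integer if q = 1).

C = (12856553/1951105, -920791/1951105)
F = (376/169, -294/169)
G = (19, 15)

1. F_x = 376/169  [F is the midpoint of DE]
2. F_y = -294/169  [F is the midpoint of DE]
   → F = (376/169, -294/169)
3. C_x = 12856553/1951105  [A, F, C are collinear ∩ DC ⟂ AF]
4. C_y = -920791/1951105  [A, F, C are collinear ∩ DC ⟂ AF]
   → C = (12856553/1951105, -920791/1951105)
5. G_x = 19  [G is the reflection of A across D]
6. G_y = 15  [G is the reflection of A across D]
   → G = (19, 15)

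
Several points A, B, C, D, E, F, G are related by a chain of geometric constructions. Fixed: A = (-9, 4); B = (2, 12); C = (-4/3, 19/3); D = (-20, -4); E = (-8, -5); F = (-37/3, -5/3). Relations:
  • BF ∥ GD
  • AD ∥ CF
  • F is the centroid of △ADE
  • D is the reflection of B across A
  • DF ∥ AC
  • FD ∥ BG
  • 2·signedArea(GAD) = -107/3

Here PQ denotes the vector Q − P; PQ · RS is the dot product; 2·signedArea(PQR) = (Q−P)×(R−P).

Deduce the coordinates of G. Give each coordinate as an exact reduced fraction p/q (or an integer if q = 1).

1. G_x = -17/3  [BF ∥ GD ∩ FD ∥ BG]
2. G_y = 29/3  [BF ∥ GD ∩ FD ∥ BG]
   → G = (-17/3, 29/3)

G = (-17/3, 29/3)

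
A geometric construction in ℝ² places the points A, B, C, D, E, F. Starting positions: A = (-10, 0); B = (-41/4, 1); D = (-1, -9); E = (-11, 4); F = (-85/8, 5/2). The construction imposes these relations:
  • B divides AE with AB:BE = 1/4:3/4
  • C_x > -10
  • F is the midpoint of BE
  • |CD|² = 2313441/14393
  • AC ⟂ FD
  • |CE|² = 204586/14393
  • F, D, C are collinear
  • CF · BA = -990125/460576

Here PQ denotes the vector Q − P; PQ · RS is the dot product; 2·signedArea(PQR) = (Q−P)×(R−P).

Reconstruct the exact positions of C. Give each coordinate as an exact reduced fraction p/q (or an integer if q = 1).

C = (-131510/14393, 10395/14393)

1. C_x = -131510/14393  [F, D, C are collinear ∩ AC ⟂ FD]
2. C_y = 10395/14393  [F, D, C are collinear ∩ AC ⟂ FD]
   → C = (-131510/14393, 10395/14393)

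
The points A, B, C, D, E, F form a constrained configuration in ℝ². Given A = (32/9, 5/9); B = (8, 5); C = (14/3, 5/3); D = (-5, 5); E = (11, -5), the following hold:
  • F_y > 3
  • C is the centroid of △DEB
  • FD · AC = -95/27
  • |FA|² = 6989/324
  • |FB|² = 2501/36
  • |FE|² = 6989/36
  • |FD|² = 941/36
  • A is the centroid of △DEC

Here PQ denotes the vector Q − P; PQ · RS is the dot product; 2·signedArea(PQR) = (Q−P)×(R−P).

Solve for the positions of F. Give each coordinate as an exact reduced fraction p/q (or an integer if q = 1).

F = (-1/6, 10/3)

1. F_x = -1/6  [line -10/9·x + -10/9·y + 95/27 = 0 ∩ |FB|² = 2501/36]
2. F_y = 10/3  [line -10/9·x + -10/9·y + 95/27 = 0 ∩ |FB|² = 2501/36]
   → F = (-1/6, 10/3)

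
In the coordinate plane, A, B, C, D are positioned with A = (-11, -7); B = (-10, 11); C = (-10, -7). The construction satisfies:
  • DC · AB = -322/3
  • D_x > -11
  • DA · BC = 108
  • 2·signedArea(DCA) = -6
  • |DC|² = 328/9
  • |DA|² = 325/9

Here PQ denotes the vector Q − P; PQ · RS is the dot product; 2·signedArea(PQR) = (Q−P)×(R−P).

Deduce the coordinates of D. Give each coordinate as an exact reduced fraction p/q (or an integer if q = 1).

1. D_x = -32/3  [DA · BC = 108 ∩ DC · AB = -322/3]
2. D_y = -1  [DA · BC = 108 ∩ DC · AB = -322/3]
   → D = (-32/3, -1)

D = (-32/3, -1)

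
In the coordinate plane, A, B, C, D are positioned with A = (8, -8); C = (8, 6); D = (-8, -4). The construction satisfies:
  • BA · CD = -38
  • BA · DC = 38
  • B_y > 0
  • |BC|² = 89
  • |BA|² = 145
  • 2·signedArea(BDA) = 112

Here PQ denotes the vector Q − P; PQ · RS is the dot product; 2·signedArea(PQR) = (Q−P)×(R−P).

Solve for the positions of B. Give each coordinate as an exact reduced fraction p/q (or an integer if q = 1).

B = (0, 1)

1. B_x = 0  [BA · CD = -38 ∩ 2·signedArea(BDA) = 112]
2. B_y = 1  [BA · CD = -38 ∩ 2·signedArea(BDA) = 112]
   → B = (0, 1)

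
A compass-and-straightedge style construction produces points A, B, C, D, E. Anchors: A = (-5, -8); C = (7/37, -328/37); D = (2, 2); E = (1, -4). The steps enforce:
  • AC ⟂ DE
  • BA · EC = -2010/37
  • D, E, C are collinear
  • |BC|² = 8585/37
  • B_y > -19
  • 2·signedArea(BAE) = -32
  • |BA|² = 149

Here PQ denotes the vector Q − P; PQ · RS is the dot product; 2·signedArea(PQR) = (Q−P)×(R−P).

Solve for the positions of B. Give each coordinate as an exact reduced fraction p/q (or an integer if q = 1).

B = (-12, -18)

1. B_x = -12  [2·signedArea(BAE) = -32 ∩ BA · EC = -2010/37]
2. B_y = -18  [2·signedArea(BAE) = -32 ∩ BA · EC = -2010/37]
   → B = (-12, -18)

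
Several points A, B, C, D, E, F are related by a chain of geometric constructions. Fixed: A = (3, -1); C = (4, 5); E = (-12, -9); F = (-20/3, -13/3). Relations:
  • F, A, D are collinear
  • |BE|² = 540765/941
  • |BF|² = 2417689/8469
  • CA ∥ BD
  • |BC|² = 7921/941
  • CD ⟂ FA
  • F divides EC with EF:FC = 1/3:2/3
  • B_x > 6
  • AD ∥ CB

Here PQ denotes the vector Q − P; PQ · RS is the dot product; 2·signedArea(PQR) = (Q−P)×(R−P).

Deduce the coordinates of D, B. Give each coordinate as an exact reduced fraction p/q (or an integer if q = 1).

1. D_x = 5404/941  [F, A, D are collinear ∩ CD ⟂ FA]
2. D_y = -51/941  [F, A, D are collinear ∩ CD ⟂ FA]
   → D = (5404/941, -51/941)
3. B_x = 6345/941  [CA ∥ BD ∩ AD ∥ CB]
4. B_y = 5595/941  [CA ∥ BD ∩ AD ∥ CB]
   → B = (6345/941, 5595/941)

B = (6345/941, 5595/941)
D = (5404/941, -51/941)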